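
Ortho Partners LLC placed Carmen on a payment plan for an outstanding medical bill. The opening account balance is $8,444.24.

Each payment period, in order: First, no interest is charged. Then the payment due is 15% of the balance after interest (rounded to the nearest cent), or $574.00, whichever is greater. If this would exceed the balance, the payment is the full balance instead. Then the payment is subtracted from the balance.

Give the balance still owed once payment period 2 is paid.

$6,100.96

Payment period 1: opening $8,444.24; payment $1,266.64; balance $7,177.60
Payment period 2: opening $7,177.60; payment $1,076.64; balance $6,100.96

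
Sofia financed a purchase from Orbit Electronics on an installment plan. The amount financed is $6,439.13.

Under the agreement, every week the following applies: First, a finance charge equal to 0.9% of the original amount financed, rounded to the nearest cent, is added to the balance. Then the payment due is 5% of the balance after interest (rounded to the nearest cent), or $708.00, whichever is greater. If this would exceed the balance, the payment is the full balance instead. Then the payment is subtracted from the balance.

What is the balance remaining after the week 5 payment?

# | Opening | Interest | Payment | End bal
1 | $6,439.13 | $57.95 | $708.00 | $5,789.08
2 | $5,789.08 | $57.95 | $708.00 | $5,139.03
3 | $5,139.03 | $57.95 | $708.00 | $4,488.98
4 | $4,488.98 | $57.95 | $708.00 | $3,838.93
5 | $3,838.93 | $57.95 | $708.00 | $3,188.88

$3,188.88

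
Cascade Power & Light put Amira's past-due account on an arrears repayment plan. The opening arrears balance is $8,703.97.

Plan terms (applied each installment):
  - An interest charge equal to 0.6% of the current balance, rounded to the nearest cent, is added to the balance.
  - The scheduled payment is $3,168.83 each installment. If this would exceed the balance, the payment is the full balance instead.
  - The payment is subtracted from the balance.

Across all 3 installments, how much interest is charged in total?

$100.45

Installment 1: opening $8,703.97; interest $52.22 → $8,756.19; payment $3,168.83; balance $5,587.36
Installment 2: opening $5,587.36; interest $33.52 → $5,620.88; payment $3,168.83; balance $2,452.05
Installment 3: opening $2,452.05; interest $14.71 → $2,466.76; payment $2,466.76; balance $0.00
Total interest: $52.22 + $33.52 + $14.71 = $100.45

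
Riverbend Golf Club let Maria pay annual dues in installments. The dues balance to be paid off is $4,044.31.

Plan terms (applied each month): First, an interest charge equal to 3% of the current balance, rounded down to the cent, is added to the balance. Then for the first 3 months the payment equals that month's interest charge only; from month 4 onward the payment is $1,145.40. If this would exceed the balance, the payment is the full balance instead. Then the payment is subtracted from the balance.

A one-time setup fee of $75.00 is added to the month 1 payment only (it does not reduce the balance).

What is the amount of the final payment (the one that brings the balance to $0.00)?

$905.35

# | Opening | Interest | Payment | Fee | End bal
1 | $4,044.31 | $121.32 | $121.32 | $75.00 | $4,044.31
2 | $4,044.31 | $121.32 | $121.32 | — | $4,044.31
3 | $4,044.31 | $121.32 | $121.32 | — | $4,044.31
4 | $4,044.31 | $121.32 | $1,145.40 | — | $3,020.23
5 | $3,020.23 | $90.60 | $1,145.40 | — | $1,965.43
6 | $1,965.43 | $58.96 | $1,145.40 | — | $878.99
7 | $878.99 | $26.36 | $905.35 | — | $0.00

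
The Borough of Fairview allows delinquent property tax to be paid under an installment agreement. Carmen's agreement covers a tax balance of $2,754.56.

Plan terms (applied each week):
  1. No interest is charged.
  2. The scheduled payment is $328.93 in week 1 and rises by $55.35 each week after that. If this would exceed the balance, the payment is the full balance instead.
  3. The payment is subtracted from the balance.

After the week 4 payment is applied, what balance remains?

Week 1: opening $2,754.56; payment $328.93; balance $2,425.63
Week 2: opening $2,425.63; payment $384.28; balance $2,041.35
Week 3: opening $2,041.35; payment $439.63; balance $1,601.72
Week 4: opening $1,601.72; payment $494.98; balance $1,106.74

$1,106.74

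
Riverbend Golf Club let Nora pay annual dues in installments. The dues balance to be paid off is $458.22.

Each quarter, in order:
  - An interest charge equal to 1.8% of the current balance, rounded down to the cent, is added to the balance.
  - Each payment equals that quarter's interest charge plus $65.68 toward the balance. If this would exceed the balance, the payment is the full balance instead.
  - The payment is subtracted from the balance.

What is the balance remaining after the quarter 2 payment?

Quarter 1: $458.22 +$8.24 interest = $466.46; pay $73.92 → $392.54
Quarter 2: $392.54 +$7.06 interest = $399.60; pay $72.74 → $326.86

$326.86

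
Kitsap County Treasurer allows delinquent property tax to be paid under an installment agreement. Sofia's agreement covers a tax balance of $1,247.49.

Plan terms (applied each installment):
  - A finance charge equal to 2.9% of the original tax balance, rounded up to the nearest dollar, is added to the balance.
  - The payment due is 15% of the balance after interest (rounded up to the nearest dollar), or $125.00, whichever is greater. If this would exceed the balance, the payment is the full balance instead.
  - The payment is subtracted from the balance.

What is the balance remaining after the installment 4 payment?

$749.49

Installment 1: $1,247.49 +$37.00 interest = $1,284.49; pay $193.00 → $1,091.49
Installment 2: $1,091.49 +$37.00 interest = $1,128.49; pay $170.00 → $958.49
Installment 3: $958.49 +$37.00 interest = $995.49; pay $150.00 → $845.49
Installment 4: $845.49 +$37.00 interest = $882.49; pay $133.00 → $749.49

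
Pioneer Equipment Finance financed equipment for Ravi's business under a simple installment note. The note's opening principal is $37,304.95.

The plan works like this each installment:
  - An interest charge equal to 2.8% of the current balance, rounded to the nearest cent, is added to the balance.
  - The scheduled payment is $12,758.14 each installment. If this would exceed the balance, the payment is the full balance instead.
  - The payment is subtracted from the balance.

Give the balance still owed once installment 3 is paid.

$1,171.02

Installment 1: $37,304.95 +$1,044.54 interest = $38,349.49; pay $12,758.14 → $25,591.35
Installment 2: $25,591.35 +$716.56 interest = $26,307.91; pay $12,758.14 → $13,549.77
Installment 3: $13,549.77 +$379.39 interest = $13,929.16; pay $12,758.14 → $1,171.02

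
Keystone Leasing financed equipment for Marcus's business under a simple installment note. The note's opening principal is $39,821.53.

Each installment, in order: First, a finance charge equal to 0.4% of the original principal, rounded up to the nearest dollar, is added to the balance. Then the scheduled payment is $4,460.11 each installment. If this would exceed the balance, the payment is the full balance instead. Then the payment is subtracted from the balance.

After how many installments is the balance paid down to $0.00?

10

Installment 1: opening $39,821.53; interest $160.00 → $39,981.53; payment $4,460.11; balance $35,521.42
Installment 2: opening $35,521.42; interest $160.00 → $35,681.42; payment $4,460.11; balance $31,221.31
Installment 3: opening $31,221.31; interest $160.00 → $31,381.31; payment $4,460.11; balance $26,921.20
Installment 4: opening $26,921.20; interest $160.00 → $27,081.20; payment $4,460.11; balance $22,621.09
Installment 5: opening $22,621.09; interest $160.00 → $22,781.09; payment $4,460.11; balance $18,320.98
Installment 6: opening $18,320.98; interest $160.00 → $18,480.98; payment $4,460.11; balance $14,020.87
Installment 7: opening $14,020.87; interest $160.00 → $14,180.87; payment $4,460.11; balance $9,720.76
Installment 8: opening $9,720.76; interest $160.00 → $9,880.76; payment $4,460.11; balance $5,420.65
Installment 9: opening $5,420.65; interest $160.00 → $5,580.65; payment $4,460.11; balance $1,120.54
Installment 10: opening $1,120.54; interest $160.00 → $1,280.54; payment $1,280.54; balance $0.00
Balance reaches $0.00 in installment 10.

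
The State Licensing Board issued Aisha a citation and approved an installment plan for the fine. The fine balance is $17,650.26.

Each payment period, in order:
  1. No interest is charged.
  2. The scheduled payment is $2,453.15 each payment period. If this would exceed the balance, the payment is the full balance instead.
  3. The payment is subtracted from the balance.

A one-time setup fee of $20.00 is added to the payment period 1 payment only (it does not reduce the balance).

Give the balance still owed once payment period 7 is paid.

$478.21

# | Opening | Payment | Fee | End bal
1 | $17,650.26 | $2,453.15 | $20.00 | $15,197.11
2 | $15,197.11 | $2,453.15 | — | $12,743.96
3 | $12,743.96 | $2,453.15 | — | $10,290.81
4 | $10,290.81 | $2,453.15 | — | $7,837.66
5 | $7,837.66 | $2,453.15 | — | $5,384.51
6 | $5,384.51 | $2,453.15 | — | $2,931.36
7 | $2,931.36 | $2,453.15 | — | $478.21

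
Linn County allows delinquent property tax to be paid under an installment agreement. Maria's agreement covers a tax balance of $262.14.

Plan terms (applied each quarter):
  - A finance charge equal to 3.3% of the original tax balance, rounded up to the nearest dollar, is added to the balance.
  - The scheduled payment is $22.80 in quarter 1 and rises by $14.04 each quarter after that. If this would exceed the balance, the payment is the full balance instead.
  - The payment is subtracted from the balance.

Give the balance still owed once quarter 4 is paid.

$122.70

Quarter 1: $262.14 +$9.00 interest = $271.14; pay $22.80 → $248.34
Quarter 2: $248.34 +$9.00 interest = $257.34; pay $36.84 → $220.50
Quarter 3: $220.50 +$9.00 interest = $229.50; pay $50.88 → $178.62
Quarter 4: $178.62 +$9.00 interest = $187.62; pay $64.92 → $122.70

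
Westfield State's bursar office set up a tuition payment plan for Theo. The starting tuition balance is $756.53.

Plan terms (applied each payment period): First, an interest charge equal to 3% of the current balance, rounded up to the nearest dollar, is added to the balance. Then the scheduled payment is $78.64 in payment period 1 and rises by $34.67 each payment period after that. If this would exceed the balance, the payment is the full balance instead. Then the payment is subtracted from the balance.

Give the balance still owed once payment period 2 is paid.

$609.58

Payment period 1: opening $756.53; interest $23.00 → $779.53; payment $78.64; balance $700.89
Payment period 2: opening $700.89; interest $22.00 → $722.89; payment $113.31; balance $609.58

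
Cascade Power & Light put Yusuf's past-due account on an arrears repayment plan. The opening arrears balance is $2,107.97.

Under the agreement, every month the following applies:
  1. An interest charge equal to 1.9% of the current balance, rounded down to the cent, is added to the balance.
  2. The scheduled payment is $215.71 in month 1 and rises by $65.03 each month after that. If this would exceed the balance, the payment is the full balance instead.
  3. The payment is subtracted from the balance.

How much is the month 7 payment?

$2.16

Month 1: opening $2,107.97; interest $40.05 → $2,148.02; payment $215.71; balance $1,932.31
Month 2: opening $1,932.31; interest $36.71 → $1,969.02; payment $280.74; balance $1,688.28
Month 3: opening $1,688.28; interest $32.07 → $1,720.35; payment $345.77; balance $1,374.58
Month 4: opening $1,374.58; interest $26.11 → $1,400.69; payment $410.80; balance $989.89
Month 5: opening $989.89; interest $18.80 → $1,008.69; payment $475.83; balance $532.86
Month 6: opening $532.86; interest $10.12 → $542.98; payment $540.86; balance $2.12
Month 7: opening $2.12; interest $0.04 → $2.16; payment $2.16; balance $0.00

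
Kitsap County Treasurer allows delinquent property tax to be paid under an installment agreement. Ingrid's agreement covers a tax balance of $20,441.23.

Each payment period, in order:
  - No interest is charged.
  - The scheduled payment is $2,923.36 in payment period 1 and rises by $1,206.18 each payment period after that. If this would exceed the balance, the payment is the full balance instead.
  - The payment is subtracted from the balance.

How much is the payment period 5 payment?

Payment period 1: $20,441.23 − $2,923.36 → $17,517.87
Payment period 2: $17,517.87 − $4,129.54 → $13,388.33
Payment period 3: $13,388.33 − $5,335.72 → $8,052.61
Payment period 4: $8,052.61 − $6,541.90 → $1,510.71
Payment period 5: $1,510.71 − $1,510.71 → $0.00

$1,510.71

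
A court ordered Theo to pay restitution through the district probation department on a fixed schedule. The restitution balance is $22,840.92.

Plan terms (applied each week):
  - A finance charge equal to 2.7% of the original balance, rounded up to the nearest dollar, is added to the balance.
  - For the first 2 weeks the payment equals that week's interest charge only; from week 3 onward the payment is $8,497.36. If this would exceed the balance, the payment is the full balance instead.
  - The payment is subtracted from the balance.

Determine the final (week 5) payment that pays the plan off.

$7,697.20

Week 1: opening $22,840.92; interest $617.00 → $23,457.92; payment $617.00; balance $22,840.92
Week 2: opening $22,840.92; interest $617.00 → $23,457.92; payment $617.00; balance $22,840.92
Week 3: opening $22,840.92; interest $617.00 → $23,457.92; payment $8,497.36; balance $14,960.56
Week 4: opening $14,960.56; interest $617.00 → $15,577.56; payment $8,497.36; balance $7,080.20
Week 5: opening $7,080.20; interest $617.00 → $7,697.20; payment $7,697.20; balance $0.00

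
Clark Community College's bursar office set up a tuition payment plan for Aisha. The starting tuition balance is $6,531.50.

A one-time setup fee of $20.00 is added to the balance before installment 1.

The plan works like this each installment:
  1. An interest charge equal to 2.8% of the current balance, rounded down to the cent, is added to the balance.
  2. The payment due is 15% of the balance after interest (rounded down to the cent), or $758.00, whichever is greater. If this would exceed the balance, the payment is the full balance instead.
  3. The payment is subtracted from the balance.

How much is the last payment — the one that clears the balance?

Installment 1: opening $6,551.50; interest $183.44 → $6,734.94; payment $1,010.24; balance $5,724.70
Installment 2: opening $5,724.70; interest $160.29 → $5,884.99; payment $882.74; balance $5,002.25
Installment 3: opening $5,002.25; interest $140.06 → $5,142.31; payment $771.34; balance $4,370.97
Installment 4: opening $4,370.97; interest $122.38 → $4,493.35; payment $758.00; balance $3,735.35
Installment 5: opening $3,735.35; interest $104.58 → $3,839.93; payment $758.00; balance $3,081.93
Installment 6: opening $3,081.93; interest $86.29 → $3,168.22; payment $758.00; balance $2,410.22
Installment 7: opening $2,410.22; interest $67.48 → $2,477.70; payment $758.00; balance $1,719.70
Installment 8: opening $1,719.70; interest $48.15 → $1,767.85; payment $758.00; balance $1,009.85
Installment 9: opening $1,009.85; interest $28.27 → $1,038.12; payment $758.00; balance $280.12
Installment 10: opening $280.12; interest $7.84 → $287.96; payment $287.96; balance $0.00

$287.96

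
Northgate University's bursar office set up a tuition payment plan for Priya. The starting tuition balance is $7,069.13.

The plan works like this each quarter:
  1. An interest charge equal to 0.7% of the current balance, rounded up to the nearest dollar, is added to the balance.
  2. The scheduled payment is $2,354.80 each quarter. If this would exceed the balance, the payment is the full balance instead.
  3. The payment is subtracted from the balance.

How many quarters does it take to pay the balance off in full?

4

Quarter 1: $7,069.13 +$50.00 interest = $7,119.13; pay $2,354.80 → $4,764.33
Quarter 2: $4,764.33 +$34.00 interest = $4,798.33; pay $2,354.80 → $2,443.53
Quarter 3: $2,443.53 +$18.00 interest = $2,461.53; pay $2,354.80 → $106.73
Quarter 4: $106.73 +$1.00 interest = $107.73; pay $107.73 → $0.00
Balance reaches $0.00 in quarter 4.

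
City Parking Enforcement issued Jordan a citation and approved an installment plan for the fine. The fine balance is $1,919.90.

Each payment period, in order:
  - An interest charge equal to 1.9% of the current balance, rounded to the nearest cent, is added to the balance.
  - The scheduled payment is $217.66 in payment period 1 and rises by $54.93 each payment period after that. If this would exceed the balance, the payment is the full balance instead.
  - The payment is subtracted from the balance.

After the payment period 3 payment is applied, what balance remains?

Payment period 1: $1,919.90 +$36.48 interest = $1,956.38; pay $217.66 → $1,738.72
Payment period 2: $1,738.72 +$33.04 interest = $1,771.76; pay $272.59 → $1,499.17
Payment period 3: $1,499.17 +$28.48 interest = $1,527.65; pay $327.52 → $1,200.13

$1,200.13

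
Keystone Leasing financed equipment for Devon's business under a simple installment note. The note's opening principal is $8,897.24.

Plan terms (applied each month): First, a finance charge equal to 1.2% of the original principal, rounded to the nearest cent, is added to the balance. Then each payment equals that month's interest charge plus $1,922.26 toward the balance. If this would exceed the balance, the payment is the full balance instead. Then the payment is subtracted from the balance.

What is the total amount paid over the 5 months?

Month 1: opening $8,897.24; interest $106.77 → $9,004.01; payment $2,029.03; balance $6,974.98
Month 2: opening $6,974.98; interest $106.77 → $7,081.75; payment $2,029.03; balance $5,052.72
Month 3: opening $5,052.72; interest $106.77 → $5,159.49; payment $2,029.03; balance $3,130.46
Month 4: opening $3,130.46; interest $106.77 → $3,237.23; payment $2,029.03; balance $1,208.20
Month 5: opening $1,208.20; interest $106.77 → $1,314.97; payment $1,314.97; balance $0.00
Total paid: $9,431.09

$9,431.09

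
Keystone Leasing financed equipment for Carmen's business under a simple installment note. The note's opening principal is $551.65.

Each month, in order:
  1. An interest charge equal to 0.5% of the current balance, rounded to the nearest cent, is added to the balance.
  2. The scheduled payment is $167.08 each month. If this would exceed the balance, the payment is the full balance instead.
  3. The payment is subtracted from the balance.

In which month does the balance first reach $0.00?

Month 1: $551.65 +$2.76 interest = $554.41; pay $167.08 → $387.33
Month 2: $387.33 +$1.94 interest = $389.27; pay $167.08 → $222.19
Month 3: $222.19 +$1.11 interest = $223.30; pay $167.08 → $56.22
Month 4: $56.22 +$0.28 interest = $56.50; pay $56.50 → $0.00
Balance reaches $0.00 in month 4.

4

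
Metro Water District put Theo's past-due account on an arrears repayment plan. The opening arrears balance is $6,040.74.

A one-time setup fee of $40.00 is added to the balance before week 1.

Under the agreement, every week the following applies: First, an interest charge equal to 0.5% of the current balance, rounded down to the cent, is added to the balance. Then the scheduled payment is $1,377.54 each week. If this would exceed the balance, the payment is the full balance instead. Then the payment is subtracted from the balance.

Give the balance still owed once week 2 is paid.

Week 1: $6,080.74 +$30.40 interest = $6,111.14; pay $1,377.54 → $4,733.60
Week 2: $4,733.60 +$23.66 interest = $4,757.26; pay $1,377.54 → $3,379.72

$3,379.72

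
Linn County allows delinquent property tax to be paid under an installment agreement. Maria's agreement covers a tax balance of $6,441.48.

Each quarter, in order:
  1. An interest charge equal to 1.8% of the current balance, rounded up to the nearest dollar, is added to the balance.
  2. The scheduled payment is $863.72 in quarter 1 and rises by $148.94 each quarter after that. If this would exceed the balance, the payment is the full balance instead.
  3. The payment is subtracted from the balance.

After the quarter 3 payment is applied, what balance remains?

Quarter 1: opening $6,441.48; interest $116.00 → $6,557.48; payment $863.72; balance $5,693.76
Quarter 2: opening $5,693.76; interest $103.00 → $5,796.76; payment $1,012.66; balance $4,784.10
Quarter 3: opening $4,784.10; interest $87.00 → $4,871.10; payment $1,161.60; balance $3,709.50

$3,709.50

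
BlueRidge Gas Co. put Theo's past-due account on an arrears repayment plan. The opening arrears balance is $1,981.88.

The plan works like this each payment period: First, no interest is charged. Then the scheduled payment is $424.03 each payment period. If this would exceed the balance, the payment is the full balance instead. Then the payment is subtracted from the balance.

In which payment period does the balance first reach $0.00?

5

Payment period 1: $1,981.88 − $424.03 → $1,557.85
Payment period 2: $1,557.85 − $424.03 → $1,133.82
Payment period 3: $1,133.82 − $424.03 → $709.79
Payment period 4: $709.79 − $424.03 → $285.76
Payment period 5: $285.76 − $285.76 → $0.00
Balance reaches $0.00 in payment period 5.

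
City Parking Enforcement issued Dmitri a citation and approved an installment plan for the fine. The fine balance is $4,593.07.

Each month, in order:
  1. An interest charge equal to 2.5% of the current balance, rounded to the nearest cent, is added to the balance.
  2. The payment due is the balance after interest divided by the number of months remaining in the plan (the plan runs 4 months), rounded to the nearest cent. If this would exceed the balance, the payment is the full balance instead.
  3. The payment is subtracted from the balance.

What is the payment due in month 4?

$1,267.46

Month 1: opening $4,593.07; interest $114.83 → $4,707.90; payment $1,176.98; balance $3,530.92
Month 2: opening $3,530.92; interest $88.27 → $3,619.19; payment $1,206.40; balance $2,412.79
Month 3: opening $2,412.79; interest $60.32 → $2,473.11; payment $1,236.56; balance $1,236.55
Month 4: opening $1,236.55; interest $30.91 → $1,267.46; payment $1,267.46; balance $0.00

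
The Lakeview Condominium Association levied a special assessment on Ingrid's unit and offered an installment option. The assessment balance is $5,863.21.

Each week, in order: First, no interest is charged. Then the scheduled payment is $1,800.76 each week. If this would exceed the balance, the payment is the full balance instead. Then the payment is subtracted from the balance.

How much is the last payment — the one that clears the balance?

$460.93

Week 1: opening $5,863.21; payment $1,800.76; balance $4,062.45
Week 2: opening $4,062.45; payment $1,800.76; balance $2,261.69
Week 3: opening $2,261.69; payment $1,800.76; balance $460.93
Week 4: opening $460.93; payment $460.93; balance $0.00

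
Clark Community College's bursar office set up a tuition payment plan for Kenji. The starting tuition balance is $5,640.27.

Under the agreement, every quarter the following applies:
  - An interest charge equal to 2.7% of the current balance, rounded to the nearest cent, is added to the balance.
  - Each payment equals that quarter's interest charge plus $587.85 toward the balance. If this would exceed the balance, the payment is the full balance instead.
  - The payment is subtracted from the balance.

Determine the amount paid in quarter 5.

$676.65

Quarter 1: opening $5,640.27; interest $152.29 → $5,792.56; payment $740.14; balance $5,052.42
Quarter 2: opening $5,052.42; interest $136.42 → $5,188.84; payment $724.27; balance $4,464.57
Quarter 3: opening $4,464.57; interest $120.54 → $4,585.11; payment $708.39; balance $3,876.72
Quarter 4: opening $3,876.72; interest $104.67 → $3,981.39; payment $692.52; balance $3,288.87
Quarter 5: opening $3,288.87; interest $88.80 → $3,377.67; payment $676.65; balance $2,701.02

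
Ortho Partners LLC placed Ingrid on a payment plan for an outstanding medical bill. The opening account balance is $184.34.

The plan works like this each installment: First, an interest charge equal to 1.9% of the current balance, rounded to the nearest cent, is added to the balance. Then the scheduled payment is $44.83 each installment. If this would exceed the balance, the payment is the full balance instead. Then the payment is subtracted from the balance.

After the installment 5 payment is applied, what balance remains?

Installment 1: $184.34 +$3.50 interest = $187.84; pay $44.83 → $143.01
Installment 2: $143.01 +$2.72 interest = $145.73; pay $44.83 → $100.90
Installment 3: $100.90 +$1.92 interest = $102.82; pay $44.83 → $57.99
Installment 4: $57.99 +$1.10 interest = $59.09; pay $44.83 → $14.26
Installment 5: $14.26 +$0.27 interest = $14.53; pay $14.53 → $0.00

$0.00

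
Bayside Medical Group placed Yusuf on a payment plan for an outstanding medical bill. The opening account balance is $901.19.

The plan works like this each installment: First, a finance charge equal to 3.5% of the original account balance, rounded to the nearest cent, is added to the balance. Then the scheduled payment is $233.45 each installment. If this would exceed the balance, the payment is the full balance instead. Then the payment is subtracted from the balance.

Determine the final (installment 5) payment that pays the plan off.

Installment 1: opening $901.19; interest $31.54 → $932.73; payment $233.45; balance $699.28
Installment 2: opening $699.28; interest $31.54 → $730.82; payment $233.45; balance $497.37
Installment 3: opening $497.37; interest $31.54 → $528.91; payment $233.45; balance $295.46
Installment 4: opening $295.46; interest $31.54 → $327.00; payment $233.45; balance $93.55
Installment 5: opening $93.55; interest $31.54 → $125.09; payment $125.09; balance $0.00

$125.09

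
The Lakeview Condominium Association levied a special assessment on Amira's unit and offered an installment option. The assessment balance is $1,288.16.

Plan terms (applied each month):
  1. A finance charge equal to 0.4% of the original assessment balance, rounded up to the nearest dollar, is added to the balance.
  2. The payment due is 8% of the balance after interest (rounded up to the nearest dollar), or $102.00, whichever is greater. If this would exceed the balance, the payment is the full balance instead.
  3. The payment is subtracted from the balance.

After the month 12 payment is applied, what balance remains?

Month 1: $1,288.16 +$6.00 interest = $1,294.16; pay $104.00 → $1,190.16
Month 2: $1,190.16 +$6.00 interest = $1,196.16; pay $102.00 → $1,094.16
Month 3: $1,094.16 +$6.00 interest = $1,100.16; pay $102.00 → $998.16
Month 4: $998.16 +$6.00 interest = $1,004.16; pay $102.00 → $902.16
Month 5: $902.16 +$6.00 interest = $908.16; pay $102.00 → $806.16
Month 6: $806.16 +$6.00 interest = $812.16; pay $102.00 → $710.16
Month 7: $710.16 +$6.00 interest = $716.16; pay $102.00 → $614.16
Month 8: $614.16 +$6.00 interest = $620.16; pay $102.00 → $518.16
Month 9: $518.16 +$6.00 interest = $524.16; pay $102.00 → $422.16
Month 10: $422.16 +$6.00 interest = $428.16; pay $102.00 → $326.16
Month 11: $326.16 +$6.00 interest = $332.16; pay $102.00 → $230.16
Month 12: $230.16 +$6.00 interest = $236.16; pay $102.00 → $134.16

$134.16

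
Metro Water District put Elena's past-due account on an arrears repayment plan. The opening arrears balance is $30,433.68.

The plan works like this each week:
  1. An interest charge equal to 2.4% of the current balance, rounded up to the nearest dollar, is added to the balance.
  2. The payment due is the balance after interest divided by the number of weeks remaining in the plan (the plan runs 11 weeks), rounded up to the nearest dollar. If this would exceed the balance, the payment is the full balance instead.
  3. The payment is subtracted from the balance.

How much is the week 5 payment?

$3,116.00

Week 1: $30,433.68 +$731.00 interest = $31,164.68; pay $2,834.00 → $28,330.68
Week 2: $28,330.68 +$680.00 interest = $29,010.68; pay $2,902.00 → $26,108.68
Week 3: $26,108.68 +$627.00 interest = $26,735.68; pay $2,971.00 → $23,764.68
Week 4: $23,764.68 +$571.00 interest = $24,335.68; pay $3,042.00 → $21,293.68
Week 5: $21,293.68 +$512.00 interest = $21,805.68; pay $3,116.00 → $18,689.68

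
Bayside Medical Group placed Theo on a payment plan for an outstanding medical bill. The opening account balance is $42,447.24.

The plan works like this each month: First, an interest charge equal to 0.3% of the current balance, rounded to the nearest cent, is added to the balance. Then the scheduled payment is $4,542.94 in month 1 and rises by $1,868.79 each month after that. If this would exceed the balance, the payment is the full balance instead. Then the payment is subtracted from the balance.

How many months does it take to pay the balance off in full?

Month 1: opening $42,447.24; interest $127.34 → $42,574.58; payment $4,542.94; balance $38,031.64
Month 2: opening $38,031.64; interest $114.09 → $38,145.73; payment $6,411.73; balance $31,734.00
Month 3: opening $31,734.00; interest $95.20 → $31,829.20; payment $8,280.52; balance $23,548.68
Month 4: opening $23,548.68; interest $70.65 → $23,619.33; payment $10,149.31; balance $13,470.02
Month 5: opening $13,470.02; interest $40.41 → $13,510.43; payment $12,018.10; balance $1,492.33
Month 6: opening $1,492.33; interest $4.48 → $1,496.81; payment $1,496.81; balance $0.00
Balance reaches $0.00 in month 6.

6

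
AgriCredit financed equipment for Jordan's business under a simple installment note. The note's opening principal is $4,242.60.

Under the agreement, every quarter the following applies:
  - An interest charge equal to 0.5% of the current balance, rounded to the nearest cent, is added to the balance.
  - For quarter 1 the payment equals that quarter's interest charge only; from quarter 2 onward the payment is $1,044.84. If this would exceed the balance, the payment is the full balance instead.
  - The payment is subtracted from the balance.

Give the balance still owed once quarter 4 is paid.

$1,156.33

Quarter 1: opening $4,242.60; interest $21.21 → $4,263.81; payment $21.21; balance $4,242.60
Quarter 2: opening $4,242.60; interest $21.21 → $4,263.81; payment $1,044.84; balance $3,218.97
Quarter 3: opening $3,218.97; interest $16.09 → $3,235.06; payment $1,044.84; balance $2,190.22
Quarter 4: opening $2,190.22; interest $10.95 → $2,201.17; payment $1,044.84; balance $1,156.33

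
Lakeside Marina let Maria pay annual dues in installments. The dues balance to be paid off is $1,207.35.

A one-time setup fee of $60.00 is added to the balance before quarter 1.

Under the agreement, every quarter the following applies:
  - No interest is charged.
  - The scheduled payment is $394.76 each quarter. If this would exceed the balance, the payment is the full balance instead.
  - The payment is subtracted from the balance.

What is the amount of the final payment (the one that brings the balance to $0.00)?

$83.07

Quarter 1: $1,267.35 − $394.76 → $872.59
Quarter 2: $872.59 − $394.76 → $477.83
Quarter 3: $477.83 − $394.76 → $83.07
Quarter 4: $83.07 − $83.07 → $0.00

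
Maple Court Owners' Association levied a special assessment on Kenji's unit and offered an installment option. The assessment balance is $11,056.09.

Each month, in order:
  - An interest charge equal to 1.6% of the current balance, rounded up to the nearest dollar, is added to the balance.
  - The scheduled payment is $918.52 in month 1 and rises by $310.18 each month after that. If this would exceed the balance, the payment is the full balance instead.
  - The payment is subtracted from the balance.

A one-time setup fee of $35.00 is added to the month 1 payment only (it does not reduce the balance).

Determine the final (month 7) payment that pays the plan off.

$1,702.27

# | Opening | Interest | Payment | Fee | End bal
1 | $11,056.09 | $177.00 | $918.52 | $35.00 | $10,314.57
2 | $10,314.57 | $166.00 | $1,228.70 | — | $9,251.87
3 | $9,251.87 | $149.00 | $1,538.88 | — | $7,861.99
4 | $7,861.99 | $126.00 | $1,849.06 | — | $6,138.93
5 | $6,138.93 | $99.00 | $2,159.24 | — | $4,078.69
6 | $4,078.69 | $66.00 | $2,469.42 | — | $1,675.27
7 | $1,675.27 | $27.00 | $1,702.27 | — | $0.00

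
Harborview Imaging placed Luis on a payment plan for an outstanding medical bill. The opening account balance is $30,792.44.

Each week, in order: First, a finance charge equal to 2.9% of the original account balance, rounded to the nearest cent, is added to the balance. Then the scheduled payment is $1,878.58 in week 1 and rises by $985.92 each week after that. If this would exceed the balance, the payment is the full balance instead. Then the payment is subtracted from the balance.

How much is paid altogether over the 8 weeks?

$37,936.28

# | Opening | Interest | Payment | End bal
1 | $30,792.44 | $892.98 | $1,878.58 | $29,806.84
2 | $29,806.84 | $892.98 | $2,864.50 | $27,835.32
3 | $27,835.32 | $892.98 | $3,850.42 | $24,877.88
4 | $24,877.88 | $892.98 | $4,836.34 | $20,934.52
5 | $20,934.52 | $892.98 | $5,822.26 | $16,005.24
6 | $16,005.24 | $892.98 | $6,808.18 | $10,090.04
7 | $10,090.04 | $892.98 | $7,794.10 | $3,188.92
8 | $3,188.92 | $892.98 | $4,081.90 | $0.00
Total paid: $37,936.28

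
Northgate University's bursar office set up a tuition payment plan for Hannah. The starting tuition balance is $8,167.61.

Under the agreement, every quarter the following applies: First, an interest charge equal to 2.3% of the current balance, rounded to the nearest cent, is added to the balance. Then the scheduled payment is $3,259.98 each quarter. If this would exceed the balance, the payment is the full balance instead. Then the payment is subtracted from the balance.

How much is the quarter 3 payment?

Quarter 1: opening $8,167.61; interest $187.86 → $8,355.47; payment $3,259.98; balance $5,095.49
Quarter 2: opening $5,095.49; interest $117.20 → $5,212.69; payment $3,259.98; balance $1,952.71
Quarter 3: opening $1,952.71; interest $44.91 → $1,997.62; payment $1,997.62; balance $0.00

$1,997.62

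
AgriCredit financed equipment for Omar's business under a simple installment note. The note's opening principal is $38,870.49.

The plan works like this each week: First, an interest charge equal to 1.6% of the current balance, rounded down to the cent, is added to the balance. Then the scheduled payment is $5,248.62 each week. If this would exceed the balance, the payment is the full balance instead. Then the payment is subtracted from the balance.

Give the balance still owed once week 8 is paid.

$0.00

Week 1: opening $38,870.49; interest $621.92 → $39,492.41; payment $5,248.62; balance $34,243.79
Week 2: opening $34,243.79; interest $547.90 → $34,791.69; payment $5,248.62; balance $29,543.07
Week 3: opening $29,543.07; interest $472.68 → $30,015.75; payment $5,248.62; balance $24,767.13
Week 4: opening $24,767.13; interest $396.27 → $25,163.40; payment $5,248.62; balance $19,914.78
Week 5: opening $19,914.78; interest $318.63 → $20,233.41; payment $5,248.62; balance $14,984.79
Week 6: opening $14,984.79; interest $239.75 → $15,224.54; payment $5,248.62; balance $9,975.92
Week 7: opening $9,975.92; interest $159.61 → $10,135.53; payment $5,248.62; balance $4,886.91
Week 8: opening $4,886.91; interest $78.19 → $4,965.10; payment $4,965.10; balance $0.00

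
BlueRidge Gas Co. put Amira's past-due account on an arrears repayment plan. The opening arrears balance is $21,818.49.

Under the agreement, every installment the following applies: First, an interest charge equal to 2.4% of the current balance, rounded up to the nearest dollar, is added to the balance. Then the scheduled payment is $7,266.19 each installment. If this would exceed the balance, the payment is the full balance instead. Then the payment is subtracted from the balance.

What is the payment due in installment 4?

$1,129.92

Installment 1: $21,818.49 +$524.00 interest = $22,342.49; pay $7,266.19 → $15,076.30
Installment 2: $15,076.30 +$362.00 interest = $15,438.30; pay $7,266.19 → $8,172.11
Installment 3: $8,172.11 +$197.00 interest = $8,369.11; pay $7,266.19 → $1,102.92
Installment 4: $1,102.92 +$27.00 interest = $1,129.92; pay $1,129.92 → $0.00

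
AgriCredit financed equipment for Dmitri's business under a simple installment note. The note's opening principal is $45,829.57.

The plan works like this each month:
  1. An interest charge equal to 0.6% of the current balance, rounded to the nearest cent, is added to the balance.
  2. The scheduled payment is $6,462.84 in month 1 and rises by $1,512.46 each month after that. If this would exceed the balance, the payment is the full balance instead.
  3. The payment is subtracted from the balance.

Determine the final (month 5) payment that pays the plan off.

# | Opening | Interest | Payment | End bal
1 | $45,829.57 | $274.98 | $6,462.84 | $39,641.71
2 | $39,641.71 | $237.85 | $7,975.30 | $31,904.26
3 | $31,904.26 | $191.43 | $9,487.76 | $22,607.93
4 | $22,607.93 | $135.65 | $11,000.22 | $11,743.36
5 | $11,743.36 | $70.46 | $11,813.82 | $0.00

$11,813.82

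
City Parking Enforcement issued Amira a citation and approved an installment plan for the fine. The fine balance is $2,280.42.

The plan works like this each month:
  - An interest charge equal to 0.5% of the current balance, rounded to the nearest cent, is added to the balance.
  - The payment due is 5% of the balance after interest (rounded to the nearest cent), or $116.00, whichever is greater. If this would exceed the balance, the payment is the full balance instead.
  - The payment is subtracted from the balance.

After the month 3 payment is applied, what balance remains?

$1,965.05

# | Opening | Interest | Payment | End bal
1 | $2,280.42 | $11.40 | $116.00 | $2,175.82
2 | $2,175.82 | $10.88 | $116.00 | $2,070.70
3 | $2,070.70 | $10.35 | $116.00 | $1,965.05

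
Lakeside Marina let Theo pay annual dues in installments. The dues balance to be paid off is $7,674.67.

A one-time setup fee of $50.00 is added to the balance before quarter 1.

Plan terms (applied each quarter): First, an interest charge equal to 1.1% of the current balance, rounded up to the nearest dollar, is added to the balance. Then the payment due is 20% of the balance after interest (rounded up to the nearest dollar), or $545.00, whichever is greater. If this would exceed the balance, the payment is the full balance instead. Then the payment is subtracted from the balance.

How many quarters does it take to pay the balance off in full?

11

# | Opening | Interest | Payment | End bal
1 | $7,724.67 | $85.00 | $1,562.00 | $6,247.67
2 | $6,247.67 | $69.00 | $1,264.00 | $5,052.67
3 | $5,052.67 | $56.00 | $1,022.00 | $4,086.67
4 | $4,086.67 | $45.00 | $827.00 | $3,304.67
5 | $3,304.67 | $37.00 | $669.00 | $2,672.67
6 | $2,672.67 | $30.00 | $545.00 | $2,157.67
7 | $2,157.67 | $24.00 | $545.00 | $1,636.67
8 | $1,636.67 | $19.00 | $545.00 | $1,110.67
9 | $1,110.67 | $13.00 | $545.00 | $578.67
10 | $578.67 | $7.00 | $545.00 | $40.67
11 | $40.67 | $1.00 | $41.67 | $0.00
Balance reaches $0.00 in quarter 11.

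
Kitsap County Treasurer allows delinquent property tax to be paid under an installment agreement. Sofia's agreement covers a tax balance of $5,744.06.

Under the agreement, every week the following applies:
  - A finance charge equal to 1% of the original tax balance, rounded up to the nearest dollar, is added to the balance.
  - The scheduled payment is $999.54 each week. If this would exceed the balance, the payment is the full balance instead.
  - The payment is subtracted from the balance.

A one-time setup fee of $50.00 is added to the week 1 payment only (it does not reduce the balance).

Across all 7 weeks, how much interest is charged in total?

$406.00

Week 1: opening $5,744.06; interest $58.00 → $5,802.06; payment $999.54 (+ $50.00 fee); balance $4,802.52
Week 2: opening $4,802.52; interest $58.00 → $4,860.52; payment $999.54; balance $3,860.98
Week 3: opening $3,860.98; interest $58.00 → $3,918.98; payment $999.54; balance $2,919.44
Week 4: opening $2,919.44; interest $58.00 → $2,977.44; payment $999.54; balance $1,977.90
Week 5: opening $1,977.90; interest $58.00 → $2,035.90; payment $999.54; balance $1,036.36
Week 6: opening $1,036.36; interest $58.00 → $1,094.36; payment $999.54; balance $94.82
Week 7: opening $94.82; interest $58.00 → $152.82; payment $152.82; balance $0.00
Total interest: $58.00 + $58.00 + $58.00 + $58.00 + $58.00 + $58.00 + $58.00 = $406.00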